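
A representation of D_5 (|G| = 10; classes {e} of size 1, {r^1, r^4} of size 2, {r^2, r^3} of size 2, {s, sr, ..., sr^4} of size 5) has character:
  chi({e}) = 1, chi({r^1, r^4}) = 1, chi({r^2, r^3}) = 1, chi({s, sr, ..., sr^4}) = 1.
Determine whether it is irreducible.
Irreducible: <chi, chi> = 1.

Explanation: <chi, chi> = (1/|G|) sum_C |C| * |chi(C)|^2 = (1/10)[1*|1|^2 + 2*|1|^2 + 2*|1|^2 + 5*|1|^2]
  = (1/10)[(1) + (2) + (2) + (5)] = 10/10 = 1.
A character is irreducible iff <chi, chi> = 1, so this representation is irreducible.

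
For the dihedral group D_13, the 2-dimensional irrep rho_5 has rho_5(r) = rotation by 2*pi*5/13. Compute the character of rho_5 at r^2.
chi_{rho_5}(r^2) = 2*cos(2*pi*5*2/13) = 2*cos(6*pi/13)

Argument: rho_5(r^2) is rotation by angle 2*pi*5*2/13, whose trace is 2*cos(2*pi*5*2/13) = 2*cos(6*pi/13).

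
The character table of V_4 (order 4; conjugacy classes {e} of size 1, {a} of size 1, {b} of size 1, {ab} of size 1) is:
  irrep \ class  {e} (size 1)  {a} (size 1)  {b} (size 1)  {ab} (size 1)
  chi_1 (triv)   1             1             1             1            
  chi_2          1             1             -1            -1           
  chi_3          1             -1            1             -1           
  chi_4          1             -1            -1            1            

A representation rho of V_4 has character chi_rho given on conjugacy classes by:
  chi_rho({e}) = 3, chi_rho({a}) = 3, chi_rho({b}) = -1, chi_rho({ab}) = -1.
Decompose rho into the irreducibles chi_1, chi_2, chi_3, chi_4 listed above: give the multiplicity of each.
Multiplicities: chi_1: 1, chi_2: 2, chi_3: 0, chi_4: 0.

Derivation: Use <chi_rho, chi> = (1/|G|) sum_C |C| * chi_rho(C) * conj(chi(C)) with |G| = 4 for each irreducible chi in the table:
  <chi_rho, chi_1> = (1/4)[1*(3)*conj(1) + 1*(3)*conj(1) + 1*(-1)*conj(1) + 1*(-1)*conj(1)]
      = (1/4)[(3) + (3) + (-1) + (-1)] = 4/4 = 1
  <chi_rho, chi_2> = (1/4)[1*(3)*conj(1) + 1*(3)*conj(1) + 1*(-1)*conj(-1) + 1*(-1)*conj(-1)]
      = (1/4)[(3) + (3) + (1) + (1)] = 8/4 = 2
  <chi_rho, chi_3> = (1/4)[1*(3)*conj(1) + 1*(3)*conj(-1) + 1*(-1)*conj(1) + 1*(-1)*conj(-1)]
      = (1/4)[(3) + (-3) + (-1) + (1)] = 0/4 = 0
  <chi_rho, chi_4> = (1/4)[1*(3)*conj(1) + 1*(3)*conj(-1) + 1*(-1)*conj(-1) + 1*(-1)*conj(1)]
      = (1/4)[(3) + (-3) + (1) + (-1)] = 0/4 = 0
Dimension check: dim(rho) = sum (mult * dim) = 1*1 + 2*1 + 0*1 + 0*1 = 3 = chi_rho(e) = 3.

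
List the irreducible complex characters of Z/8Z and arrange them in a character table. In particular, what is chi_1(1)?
Character table of Z/8Z (irreps indexed chi_0,...,chi_7 with chi_k(m) = zeta_8^(k*m), zeta_8 = exp(2*pi*i/8)):
  irrep \ class  {0} (size 1)  {1} (size 1)    {2} (size 1)  {3} (size 1)    {4} (size 1)  {5} (size 1)    {6} (size 1)  {7} (size 1)  
  chi_0          1             1               1             1               1             1               1             1             
  chi_1          1             exp(I*pi/4)     I             exp(3*I*pi/4)   -1            exp(-3*I*pi/4)  -I            exp(-I*pi/4)  
  chi_2          1             I               -1            -I              1             I               -1            -I            
  chi_3          1             exp(3*I*pi/4)   -I            exp(I*pi/4)     -1            exp(-I*pi/4)    I             exp(-3*I*pi/4)
  chi_4          1             -1              1             -1              1             -1              1             -1            
  chi_5          1             exp(-3*I*pi/4)  I             exp(-I*pi/4)    -1            exp(I*pi/4)     -I            exp(3*I*pi/4) 
  chi_6          1             -I              -1            I               1             -I              -1            I             
  chi_7          1             exp(-I*pi/4)    -I            exp(-3*I*pi/4)  -1            exp(3*I*pi/4)   I             exp(I*pi/4)   

Spot check: chi_1(1) = zeta_8^(1*1) = zeta_8^1 = exp(I*pi/4).

Justification: Z/8Z is abelian, so all 8 irreducible complex representations are 1-dimensional. They are given by chi_k(m) = zeta_8^(k*m) for k = 0,...,7. Row orthogonality: sum_m chi_k(m) conj(chi_l(m)) = 8 * [k = l].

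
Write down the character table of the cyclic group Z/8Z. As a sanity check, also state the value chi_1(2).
Character table of Z/8Z (irreps indexed chi_0,...,chi_7 with chi_k(m) = zeta_8^(k*m), zeta_8 = exp(2*pi*i/8)):
  irrep \ class  {0} (size 1)  {1} (size 1)    {2} (size 1)  {3} (size 1)    {4} (size 1)  {5} (size 1)    {6} (size 1)  {7} (size 1)  
  chi_0          1             1               1             1               1             1               1             1             
  chi_1          1             exp(I*pi/4)     I             exp(3*I*pi/4)   -1            exp(-3*I*pi/4)  -I            exp(-I*pi/4)  
  chi_2          1             I               -1            -I              1             I               -1            -I            
  chi_3          1             exp(3*I*pi/4)   -I            exp(I*pi/4)     -1            exp(-I*pi/4)    I             exp(-3*I*pi/4)
  chi_4          1             -1              1             -1              1             -1              1             -1            
  chi_5          1             exp(-3*I*pi/4)  I             exp(-I*pi/4)    -1            exp(I*pi/4)     -I            exp(3*I*pi/4) 
  chi_6          1             -I              -1            I               1             -I              -1            I             
  chi_7          1             exp(-I*pi/4)    -I            exp(-3*I*pi/4)  -1            exp(3*I*pi/4)   I             exp(I*pi/4)   

Spot check: chi_1(2) = zeta_8^(1*2) = zeta_8^2 = I.

Solution. Z/8Z is abelian, so all 8 irreducible complex representations are 1-dimensional. They are given by chi_k(m) = zeta_8^(k*m) for k = 0,...,7. Row orthogonality: sum_m chi_k(m) conj(chi_l(m)) = 8 * [k = l].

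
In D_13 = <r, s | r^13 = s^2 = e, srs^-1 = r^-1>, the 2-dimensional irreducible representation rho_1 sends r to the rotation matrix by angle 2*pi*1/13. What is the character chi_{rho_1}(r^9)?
chi_{rho_1}(r^9) = 2*cos(2*pi*1*9/13) = -2*cos(5*pi/13)

Working: rho_1(r^9) is rotation by angle 2*pi*1*9/13, whose trace is 2*cos(2*pi*1*9/13) = -2*cos(5*pi/13).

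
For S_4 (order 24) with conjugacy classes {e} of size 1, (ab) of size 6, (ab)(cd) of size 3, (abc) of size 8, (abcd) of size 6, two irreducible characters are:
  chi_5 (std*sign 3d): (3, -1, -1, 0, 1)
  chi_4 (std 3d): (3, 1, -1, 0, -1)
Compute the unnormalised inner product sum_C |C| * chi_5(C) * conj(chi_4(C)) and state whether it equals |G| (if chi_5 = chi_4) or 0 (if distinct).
Sum = 0; so <chi_5, chi_4> = 0 (distinct irreducibles are orthogonal).

Reasoning: Compute term by term over conjugacy classes (|C| * chi_5(C) * conj(chi_4(C))):
  1*(3)*conj(3) + 6*(-1)*conj(1) + 3*(-1)*conj(-1) + 8*(0)*conj(0) + 6*(1)*conj(-1)
  = (9) + (-6) + (3) + (0) + (-6)
  = 0.
Dividing by |G| = 24 gives 0/24 = 0, matching the row-orthogonality relation <chi_5, chi_4> = [chi_5 = chi_4].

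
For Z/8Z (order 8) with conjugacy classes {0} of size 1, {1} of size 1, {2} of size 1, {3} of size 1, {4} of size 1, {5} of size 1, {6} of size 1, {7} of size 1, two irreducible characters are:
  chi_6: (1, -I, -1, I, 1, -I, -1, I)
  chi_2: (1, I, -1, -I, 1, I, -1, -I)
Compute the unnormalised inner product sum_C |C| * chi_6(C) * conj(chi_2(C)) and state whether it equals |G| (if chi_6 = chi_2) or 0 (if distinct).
Sum = 0; so <chi_6, chi_2> = 0 (distinct irreducibles are orthogonal).

Details: Compute term by term over conjugacy classes (|C| * chi_6(C) * conj(chi_2(C))):
  1*(1)*conj(1) + 1*(-I)*conj(I) + 1*(-1)*conj(-1) + 1*(I)*conj(-I) + 1*(1)*conj(1) + 1*(-I)*conj(I) + 1*(-1)*conj(-1) + 1*(I)*conj(-I)
  = (1) + (-1) + (1) + (-1) + (1) + (-1) + (1) + (-1)
  = 0.
(Exp terms are combined using exp(i*s)*conj(exp(i*t)) = exp(i*(s-t)), and sums of them are collapsed using the identity that for every m > 1 the m distinct m-th roots of unity sum to 0, e.g. 1 + exp(2*I*pi/3) + exp(-2*I*pi/3) = 0.)
Dividing by |G| = 8 gives 0/8 = 0, matching the row-orthogonality relation <chi_6, chi_2> = [chi_6 = chi_2].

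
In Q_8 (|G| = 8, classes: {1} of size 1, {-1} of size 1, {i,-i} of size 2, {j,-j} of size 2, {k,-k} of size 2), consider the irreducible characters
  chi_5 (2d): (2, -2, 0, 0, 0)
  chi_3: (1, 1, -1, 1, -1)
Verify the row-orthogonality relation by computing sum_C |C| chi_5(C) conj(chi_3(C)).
Sum = 0; so <chi_5, chi_3> = 0 (distinct irreducibles are orthogonal).

Proof sketch: Compute term by term over conjugacy classes (|C| * chi_5(C) * conj(chi_3(C))):
  1*(2)*conj(1) + 1*(-2)*conj(1) + 2*(0)*conj(-1) + 2*(0)*conj(1) + 2*(0)*conj(-1)
  = (2) + (-2) + (0) + (0) + (0)
  = 0.
Dividing by |G| = 8 gives 0/8 = 0, matching the row-orthogonality relation <chi_5, chi_3> = [chi_5 = chi_3].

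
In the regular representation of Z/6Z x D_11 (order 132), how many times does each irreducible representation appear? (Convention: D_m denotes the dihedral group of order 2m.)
Each irreducible V_i of dimension d_i appears with multiplicity d_i, i.e. rho_reg = (direct sum over all irreducibles V_i) d_i V_i. The irreducible dimensions for Z/6Z x D_11 are 1, 1, 1, 1, 1, 1, 1, 1, 1, 1, 1, 1, 2, 2, 2, 2, 2, 2, 2, 2, 2, 2, 2, 2, 2, 2, 2, 2, 2, 2, 2, 2, 2, 2, 2, 2, 2, 2, 2, 2, 2, 2: 12 irreducibles of dimension 1, each with multiplicity 1; 30 irreducibles of dimension 2, each with multiplicity 2. Total dimension 12*1*1 + 30*2*2 = 132 = |G|.

Proof sketch: General theorem: in the regular representation of a finite group G, each irreducible appears with multiplicity equal to its dimension. Check: dim(rho_reg) = sum d_i^2 = 1 + 1 + 1 + 1 + 1 + 1 + 1 + 1 + 1 + 1 + 1 + 1 + 4 + 4 + 4 + 4 + 4 + 4 + 4 + 4 + 4 + 4 + 4 + 4 + 4 + 4 + 4 + 4 + 4 + 4 + 4 + 4 + 4 + 4 + 4 + 4 + 4 + 4 + 4 + 4 + 4 + 4 = 132 = |G|.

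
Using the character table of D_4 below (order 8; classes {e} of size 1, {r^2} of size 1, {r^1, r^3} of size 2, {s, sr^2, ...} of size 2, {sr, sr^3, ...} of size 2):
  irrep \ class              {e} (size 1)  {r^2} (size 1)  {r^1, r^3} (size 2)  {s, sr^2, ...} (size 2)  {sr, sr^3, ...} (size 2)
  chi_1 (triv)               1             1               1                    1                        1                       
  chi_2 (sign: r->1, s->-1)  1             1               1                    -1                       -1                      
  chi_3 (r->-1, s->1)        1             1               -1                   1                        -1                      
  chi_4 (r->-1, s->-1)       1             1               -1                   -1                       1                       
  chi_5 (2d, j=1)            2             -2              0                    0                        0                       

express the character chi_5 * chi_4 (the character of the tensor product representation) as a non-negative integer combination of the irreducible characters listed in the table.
chi_5 tensor chi_4 = chi_5 (all other irreducibles have multiplicity 0).

Explanation: The character of a tensor product is the pointwise product (chi_5 * chi_4)(C) = chi_5(C) * chi_4(C):
  {e}: (2)*(1), {r^2}: (-2)*(1), {r^1, r^3}: (0)*(-1), {s, sr^2, ...}: (0)*(-1), {sr, sr^3, ...}: (0)*(1)
so (chi_5 * chi_4) takes values
  {e} -> 2, {r^2} -> -2, {r^1, r^3} -> 0, {s, sr^2, ...} -> 0, {sr, sr^3, ...} -> 0.
Now take the inner product of this character with each irreducible chi from the table, <chi_5*chi_4, chi> = (1/8) sum_C |C| (chi_5*chi_4)(C) conj(chi(C)):
  <chi_5*chi_4, chi_1> = (1/8)[1*(2)*conj(1) + 1*(-2)*conj(1) + 2*(0)*conj(1) + 2*(0)*conj(1) + 2*(0)*conj(1)]
      = (1/8)[(2) + (-2) + (0) + (0) + (0)] = 0/8 = 0
  <chi_5*chi_4, chi_2> = (1/8)[1*(2)*conj(1) + 1*(-2)*conj(1) + 2*(0)*conj(1) + 2*(0)*conj(-1) + 2*(0)*conj(-1)]
      = (1/8)[(2) + (-2) + (0) + (0) + (0)] = 0/8 = 0
  <chi_5*chi_4, chi_3> = (1/8)[1*(2)*conj(1) + 1*(-2)*conj(1) + 2*(0)*conj(-1) + 2*(0)*conj(1) + 2*(0)*conj(-1)]
      = (1/8)[(2) + (-2) + (0) + (0) + (0)] = 0/8 = 0
  <chi_5*chi_4, chi_4> = (1/8)[1*(2)*conj(1) + 1*(-2)*conj(1) + 2*(0)*conj(-1) + 2*(0)*conj(-1) + 2*(0)*conj(1)]
      = (1/8)[(2) + (-2) + (0) + (0) + (0)] = 0/8 = 0
  <chi_5*chi_4, chi_5> = (1/8)[1*(2)*conj(2) + 1*(-2)*conj(-2) + 2*(0)*conj(0) + 2*(0)*conj(0) + 2*(0)*conj(0)]
      = (1/8)[(4) + (4) + (0) + (0) + (0)] = 8/8 = 1
Hence the multiplicities are chi_5: 1. Dimension check: dim(chi_5)*dim(chi_4) = 2*1 = 2 and sum (mult * dim) = 1*2 = 2.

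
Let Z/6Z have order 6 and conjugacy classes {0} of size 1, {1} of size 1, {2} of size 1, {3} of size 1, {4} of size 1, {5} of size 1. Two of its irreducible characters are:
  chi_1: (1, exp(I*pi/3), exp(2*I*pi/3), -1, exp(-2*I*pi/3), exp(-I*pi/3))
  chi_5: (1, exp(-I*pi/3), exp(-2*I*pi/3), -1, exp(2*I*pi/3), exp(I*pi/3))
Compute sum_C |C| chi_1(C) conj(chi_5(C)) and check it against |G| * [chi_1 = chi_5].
Sum = 0; so <chi_1, chi_5> = 0 (distinct irreducibles are orthogonal).

Reasoning: Compute term by term over conjugacy classes (|C| * chi_1(C) * conj(chi_5(C))):
  1*(1)*conj(1) + 1*(exp(I*pi/3))*conj(exp(-I*pi/3)) + 1*(exp(2*I*pi/3))*conj(exp(-2*I*pi/3)) + 1*(-1)*conj(-1) + 1*(exp(-2*I*pi/3))*conj(exp(2*I*pi/3)) + 1*(exp(-I*pi/3))*conj(exp(I*pi/3))
  = (1) + (exp(2*I*pi/3)) + (exp(-2*I*pi/3)) + (1) + (exp(2*I*pi/3)) + (exp(-2*I*pi/3))
  = 0.
(Exp terms are combined using exp(i*s)*conj(exp(i*t)) = exp(i*(s-t)), and sums of them are collapsed using the identity that for every m > 1 the m distinct m-th roots of unity sum to 0, e.g. 1 + exp(2*I*pi/3) + exp(-2*I*pi/3) = 0.)
Dividing by |G| = 6 gives 0/6 = 0, matching the row-orthogonality relation <chi_1, chi_5> = [chi_1 = chi_5].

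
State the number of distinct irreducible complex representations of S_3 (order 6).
3

The number of irreducible complex representations of a finite group equals its number of conjugacy classes. Conjugacy classes in S_3 correspond to cycle types, i.e. partitions of 3; there are p(3) = 3 of them, so S_3 (order 6) has exactly 3 irreducible complex representations.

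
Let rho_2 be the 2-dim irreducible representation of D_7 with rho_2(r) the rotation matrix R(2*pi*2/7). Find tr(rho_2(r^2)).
chi_{rho_2}(r^2) = 2*cos(2*pi*2*2/7) = -2*cos(pi/7)

rho_2(r^2) is rotation by angle 2*pi*2*2/7, whose trace is 2*cos(2*pi*2*2/7) = -2*cos(pi/7).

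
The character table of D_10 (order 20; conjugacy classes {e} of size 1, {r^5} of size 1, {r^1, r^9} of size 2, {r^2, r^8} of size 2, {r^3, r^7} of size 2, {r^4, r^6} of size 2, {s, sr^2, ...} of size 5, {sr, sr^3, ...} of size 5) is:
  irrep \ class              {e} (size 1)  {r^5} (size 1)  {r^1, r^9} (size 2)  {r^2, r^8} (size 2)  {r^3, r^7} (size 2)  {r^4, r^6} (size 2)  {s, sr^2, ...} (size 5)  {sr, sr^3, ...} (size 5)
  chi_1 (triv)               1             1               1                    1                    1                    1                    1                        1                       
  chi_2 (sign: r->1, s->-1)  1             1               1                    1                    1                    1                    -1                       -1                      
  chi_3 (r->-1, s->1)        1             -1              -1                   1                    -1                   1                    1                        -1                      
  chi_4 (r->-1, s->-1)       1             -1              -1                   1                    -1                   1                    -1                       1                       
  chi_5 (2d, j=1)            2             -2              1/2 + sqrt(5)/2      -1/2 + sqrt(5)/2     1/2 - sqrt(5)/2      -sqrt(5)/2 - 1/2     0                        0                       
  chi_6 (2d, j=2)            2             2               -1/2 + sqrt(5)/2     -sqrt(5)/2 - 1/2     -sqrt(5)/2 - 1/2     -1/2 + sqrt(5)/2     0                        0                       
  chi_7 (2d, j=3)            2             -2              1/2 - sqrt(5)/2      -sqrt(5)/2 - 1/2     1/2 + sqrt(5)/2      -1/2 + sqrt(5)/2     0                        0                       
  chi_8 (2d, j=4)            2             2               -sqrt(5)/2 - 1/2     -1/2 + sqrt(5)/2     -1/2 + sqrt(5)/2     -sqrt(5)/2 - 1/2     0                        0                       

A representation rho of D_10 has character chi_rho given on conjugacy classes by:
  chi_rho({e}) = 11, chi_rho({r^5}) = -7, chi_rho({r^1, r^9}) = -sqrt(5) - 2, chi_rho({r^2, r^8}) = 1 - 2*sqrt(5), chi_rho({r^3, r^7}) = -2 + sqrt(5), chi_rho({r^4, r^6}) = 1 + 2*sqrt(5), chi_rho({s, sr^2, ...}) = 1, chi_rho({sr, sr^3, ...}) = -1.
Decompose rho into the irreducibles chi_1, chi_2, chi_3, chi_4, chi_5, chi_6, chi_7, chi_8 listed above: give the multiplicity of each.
Multiplicities: chi_1: 0, chi_2: 0, chi_3: 2, chi_4: 1, chi_5: 0, chi_6: 1, chi_7: 3, chi_8: 0.

Explanation: Use <chi_rho, chi> = (1/|G|) sum_C |C| * chi_rho(C) * conj(chi(C)) with |G| = 20 for each irreducible chi in the table:
  <chi_rho, chi_1> = (1/20)[1*(11)*conj(1) + 1*(-7)*conj(1) + 2*(-sqrt(5) - 2)*conj(1) + 2*(1 - 2*sqrt(5))*conj(1) + 2*(-2 + sqrt(5))*conj(1) + 2*(1 + 2*sqrt(5))*conj(1) + 5*(1)*conj(1) + 5*(-1)*conj(1)]
      = (1/20)[(11) + (-7) + (-2*sqrt(5) - 4) + (2 - 4*sqrt(5)) + (-4 + 2*sqrt(5)) + (2 + 4*sqrt(5)) + (5) + (-5)] = 0/20 = 0
  <chi_rho, chi_2> = (1/20)[1*(11)*conj(1) + 1*(-7)*conj(1) + 2*(-sqrt(5) - 2)*conj(1) + 2*(1 - 2*sqrt(5))*conj(1) + 2*(-2 + sqrt(5))*conj(1) + 2*(1 + 2*sqrt(5))*conj(1) + 5*(1)*conj(-1) + 5*(-1)*conj(-1)]
      = (1/20)[(11) + (-7) + (-2*sqrt(5) - 4) + (2 - 4*sqrt(5)) + (-4 + 2*sqrt(5)) + (2 + 4*sqrt(5)) + (-5) + (5)] = 0/20 = 0
  <chi_rho, chi_3> = (1/20)[1*(11)*conj(1) + 1*(-7)*conj(-1) + 2*(-sqrt(5) - 2)*conj(-1) + 2*(1 - 2*sqrt(5))*conj(1) + 2*(-2 + sqrt(5))*conj(-1) + 2*(1 + 2*sqrt(5))*conj(1) + 5*(1)*conj(1) + 5*(-1)*conj(-1)]
      = (1/20)[(11) + (7) + (4 + 2*sqrt(5)) + (2 - 4*sqrt(5)) + (4 - 2*sqrt(5)) + (2 + 4*sqrt(5)) + (5) + (5)] = 40/20 = 2
  <chi_rho, chi_4> = (1/20)[1*(11)*conj(1) + 1*(-7)*conj(-1) + 2*(-sqrt(5) - 2)*conj(-1) + 2*(1 - 2*sqrt(5))*conj(1) + 2*(-2 + sqrt(5))*conj(-1) + 2*(1 + 2*sqrt(5))*conj(1) + 5*(1)*conj(-1) + 5*(-1)*conj(1)]
      = (1/20)[(11) + (7) + (4 + 2*sqrt(5)) + (2 - 4*sqrt(5)) + (4 - 2*sqrt(5)) + (2 + 4*sqrt(5)) + (-5) + (-5)] = 20/20 = 1
  <chi_rho, chi_5> = (1/20)[1*(11)*conj(2) + 1*(-7)*conj(-2) + 2*(-sqrt(5) - 2)*conj(1/2 + sqrt(5)/2) + 2*(1 - 2*sqrt(5))*conj(-1/2 + sqrt(5)/2) + 2*(-2 + sqrt(5))*conj(1/2 - sqrt(5)/2) + 2*(1 + 2*sqrt(5))*conj(-sqrt(5)/2 - 1/2) + 5*(1)*conj(0) + 5*(-1)*conj(0)]
      = (1/20)[(22) + (14) + (-7 - 3*sqrt(5)) + (-11 + 3*sqrt(5)) + (-7 + 3*sqrt(5)) + (-11 - 3*sqrt(5)) + (0) + (0)] = 0/20 = 0
  <chi_rho, chi_6> = (1/20)[1*(11)*conj(2) + 1*(-7)*conj(2) + 2*(-sqrt(5) - 2)*conj(-1/2 + sqrt(5)/2) + 2*(1 - 2*sqrt(5))*conj(-sqrt(5)/2 - 1/2) + 2*(-2 + sqrt(5))*conj(-sqrt(5)/2 - 1/2) + 2*(1 + 2*sqrt(5))*conj(-1/2 + sqrt(5)/2) + 5*(1)*conj(0) + 5*(-1)*conj(0)]
      = (1/20)[(22) + (-14) + (-3 - sqrt(5)) + (sqrt(5) + 9) + (-3 + sqrt(5)) + (9 - sqrt(5)) + (0) + (0)] = 20/20 = 1
  <chi_rho, chi_7> = (1/20)[1*(11)*conj(2) + 1*(-7)*conj(-2) + 2*(-sqrt(5) - 2)*conj(1/2 - sqrt(5)/2) + 2*(1 - 2*sqrt(5))*conj(-sqrt(5)/2 - 1/2) + 2*(-2 + sqrt(5))*conj(1/2 + sqrt(5)/2) + 2*(1 + 2*sqrt(5))*conj(-1/2 + sqrt(5)/2) + 5*(1)*conj(0) + 5*(-1)*conj(0)]
      = (1/20)[(22) + (14) + (sqrt(5) + 3) + (sqrt(5) + 9) + (3 - sqrt(5)) + (9 - sqrt(5)) + (0) + (0)] = 60/20 = 3
  <chi_rho, chi_8> = (1/20)[1*(11)*conj(2) + 1*(-7)*conj(2) + 2*(-sqrt(5) - 2)*conj(-sqrt(5)/2 - 1/2) + 2*(1 - 2*sqrt(5))*conj(-1/2 + sqrt(5)/2) + 2*(-2 + sqrt(5))*conj(-1/2 + sqrt(5)/2) + 2*(1 + 2*sqrt(5))*conj(-sqrt(5)/2 - 1/2) + 5*(1)*conj(0) + 5*(-1)*conj(0)]
      = (1/20)[(22) + (-14) + (3*sqrt(5) + 7) + (-11 + 3*sqrt(5)) + (7 - 3*sqrt(5)) + (-11 - 3*sqrt(5)) + (0) + (0)] = 0/20 = 0
Dimension check: dim(rho) = sum (mult * dim) = 0*1 + 0*1 + 2*1 + 1*1 + 0*2 + 1*2 + 3*2 + 0*2 = 11 = chi_rho(e) = 11.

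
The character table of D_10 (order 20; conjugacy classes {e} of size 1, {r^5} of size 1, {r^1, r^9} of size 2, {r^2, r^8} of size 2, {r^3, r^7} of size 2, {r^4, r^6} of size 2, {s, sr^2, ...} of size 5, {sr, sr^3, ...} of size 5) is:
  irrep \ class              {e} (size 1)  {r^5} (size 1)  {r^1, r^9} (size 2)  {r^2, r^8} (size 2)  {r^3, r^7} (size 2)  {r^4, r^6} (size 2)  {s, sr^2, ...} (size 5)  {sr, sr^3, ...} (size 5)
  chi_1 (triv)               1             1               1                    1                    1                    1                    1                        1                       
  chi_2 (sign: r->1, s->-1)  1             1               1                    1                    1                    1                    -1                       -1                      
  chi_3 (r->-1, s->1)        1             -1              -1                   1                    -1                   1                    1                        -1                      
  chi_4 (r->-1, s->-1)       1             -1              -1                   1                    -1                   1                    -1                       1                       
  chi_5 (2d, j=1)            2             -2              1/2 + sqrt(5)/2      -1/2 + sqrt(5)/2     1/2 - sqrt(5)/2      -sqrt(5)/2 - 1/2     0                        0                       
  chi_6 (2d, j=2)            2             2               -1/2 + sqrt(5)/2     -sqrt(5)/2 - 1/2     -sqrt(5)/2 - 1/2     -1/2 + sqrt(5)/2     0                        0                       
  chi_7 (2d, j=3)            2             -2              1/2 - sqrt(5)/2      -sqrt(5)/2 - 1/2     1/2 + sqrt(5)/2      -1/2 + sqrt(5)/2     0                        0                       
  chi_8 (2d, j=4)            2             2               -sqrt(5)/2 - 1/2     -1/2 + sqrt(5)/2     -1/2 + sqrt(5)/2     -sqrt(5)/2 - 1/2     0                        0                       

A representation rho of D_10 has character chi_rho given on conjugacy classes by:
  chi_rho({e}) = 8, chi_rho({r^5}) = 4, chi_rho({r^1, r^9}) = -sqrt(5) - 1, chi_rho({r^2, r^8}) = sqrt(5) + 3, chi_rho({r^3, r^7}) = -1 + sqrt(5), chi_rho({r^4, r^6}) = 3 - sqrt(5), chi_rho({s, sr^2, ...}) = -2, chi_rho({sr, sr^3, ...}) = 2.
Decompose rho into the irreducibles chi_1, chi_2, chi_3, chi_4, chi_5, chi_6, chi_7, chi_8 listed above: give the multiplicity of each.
Multiplicities: chi_1: 1, chi_2: 1, chi_3: 0, chi_4: 2, chi_5: 0, chi_6: 0, chi_7: 0, chi_8: 2.

Why: Use <chi_rho, chi> = (1/|G|) sum_C |C| * chi_rho(C) * conj(chi(C)) with |G| = 20 for each irreducible chi in the table:
  <chi_rho, chi_1> = (1/20)[1*(8)*conj(1) + 1*(4)*conj(1) + 2*(-sqrt(5) - 1)*conj(1) + 2*(sqrt(5) + 3)*conj(1) + 2*(-1 + sqrt(5))*conj(1) + 2*(3 - sqrt(5))*conj(1) + 5*(-2)*conj(1) + 5*(2)*conj(1)]
      = (1/20)[(8) + (4) + (-2*sqrt(5) - 2) + (2*sqrt(5) + 6) + (-2 + 2*sqrt(5)) + (6 - 2*sqrt(5)) + (-10) + (10)] = 20/20 = 1
  <chi_rho, chi_2> = (1/20)[1*(8)*conj(1) + 1*(4)*conj(1) + 2*(-sqrt(5) - 1)*conj(1) + 2*(sqrt(5) + 3)*conj(1) + 2*(-1 + sqrt(5))*conj(1) + 2*(3 - sqrt(5))*conj(1) + 5*(-2)*conj(-1) + 5*(2)*conj(-1)]
      = (1/20)[(8) + (4) + (-2*sqrt(5) - 2) + (2*sqrt(5) + 6) + (-2 + 2*sqrt(5)) + (6 - 2*sqrt(5)) + (10) + (-10)] = 20/20 = 1
  <chi_rho, chi_3> = (1/20)[1*(8)*conj(1) + 1*(4)*conj(-1) + 2*(-sqrt(5) - 1)*conj(-1) + 2*(sqrt(5) + 3)*conj(1) + 2*(-1 + sqrt(5))*conj(-1) + 2*(3 - sqrt(5))*conj(1) + 5*(-2)*conj(1) + 5*(2)*conj(-1)]
      = (1/20)[(8) + (-4) + (2 + 2*sqrt(5)) + (2*sqrt(5) + 6) + (2 - 2*sqrt(5)) + (6 - 2*sqrt(5)) + (-10) + (-10)] = 0/20 = 0
  <chi_rho, chi_4> = (1/20)[1*(8)*conj(1) + 1*(4)*conj(-1) + 2*(-sqrt(5) - 1)*conj(-1) + 2*(sqrt(5) + 3)*conj(1) + 2*(-1 + sqrt(5))*conj(-1) + 2*(3 - sqrt(5))*conj(1) + 5*(-2)*conj(-1) + 5*(2)*conj(1)]
      = (1/20)[(8) + (-4) + (2 + 2*sqrt(5)) + (2*sqrt(5) + 6) + (2 - 2*sqrt(5)) + (6 - 2*sqrt(5)) + (10) + (10)] = 40/20 = 2
  <chi_rho, chi_5> = (1/20)[1*(8)*conj(2) + 1*(4)*conj(-2) + 2*(-sqrt(5) - 1)*conj(1/2 + sqrt(5)/2) + 2*(sqrt(5) + 3)*conj(-1/2 + sqrt(5)/2) + 2*(-1 + sqrt(5))*conj(1/2 - sqrt(5)/2) + 2*(3 - sqrt(5))*conj(-sqrt(5)/2 - 1/2) + 5*(-2)*conj(0) + 5*(2)*conj(0)]
      = (1/20)[(16) + (-8) + (-6 - 2*sqrt(5)) + (2 + 2*sqrt(5)) + (-6 + 2*sqrt(5)) + (2 - 2*sqrt(5)) + (0) + (0)] = 0/20 = 0
  <chi_rho, chi_6> = (1/20)[1*(8)*conj(2) + 1*(4)*conj(2) + 2*(-sqrt(5) - 1)*conj(-1/2 + sqrt(5)/2) + 2*(sqrt(5) + 3)*conj(-sqrt(5)/2 - 1/2) + 2*(-1 + sqrt(5))*conj(-sqrt(5)/2 - 1/2) + 2*(3 - sqrt(5))*conj(-1/2 + sqrt(5)/2) + 5*(-2)*conj(0) + 5*(2)*conj(0)]
      = (1/20)[(16) + (8) + (-4) + (-4*sqrt(5) - 8) + (-4) + (-8 + 4*sqrt(5)) + (0) + (0)] = 0/20 = 0
  <chi_rho, chi_7> = (1/20)[1*(8)*conj(2) + 1*(4)*conj(-2) + 2*(-sqrt(5) - 1)*conj(1/2 - sqrt(5)/2) + 2*(sqrt(5) + 3)*conj(-sqrt(5)/2 - 1/2) + 2*(-1 + sqrt(5))*conj(1/2 + sqrt(5)/2) + 2*(3 - sqrt(5))*conj(-1/2 + sqrt(5)/2) + 5*(-2)*conj(0) + 5*(2)*conj(0)]
      = (1/20)[(16) + (-8) + (4) + (-4*sqrt(5) - 8) + (4) + (-8 + 4*sqrt(5)) + (0) + (0)] = 0/20 = 0
  <chi_rho, chi_8> = (1/20)[1*(8)*conj(2) + 1*(4)*conj(2) + 2*(-sqrt(5) - 1)*conj(-sqrt(5)/2 - 1/2) + 2*(sqrt(5) + 3)*conj(-1/2 + sqrt(5)/2) + 2*(-1 + sqrt(5))*conj(-1/2 + sqrt(5)/2) + 2*(3 - sqrt(5))*conj(-sqrt(5)/2 - 1/2) + 5*(-2)*conj(0) + 5*(2)*conj(0)]
      = (1/20)[(16) + (8) + (2*sqrt(5) + 6) + (2 + 2*sqrt(5)) + (6 - 2*sqrt(5)) + (2 - 2*sqrt(5)) + (0) + (0)] = 40/20 = 2
Dimension check: dim(rho) = sum (mult * dim) = 1*1 + 1*1 + 0*1 + 2*1 + 0*2 + 0*2 + 0*2 + 2*2 = 8 = chi_rho(e) = 8.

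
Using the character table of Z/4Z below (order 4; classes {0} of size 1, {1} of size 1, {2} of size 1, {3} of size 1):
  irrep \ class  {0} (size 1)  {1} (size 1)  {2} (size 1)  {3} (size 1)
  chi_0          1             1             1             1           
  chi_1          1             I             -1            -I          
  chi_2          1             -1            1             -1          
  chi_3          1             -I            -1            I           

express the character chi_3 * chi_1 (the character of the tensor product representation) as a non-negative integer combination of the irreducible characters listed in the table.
chi_3 tensor chi_1 = chi_0 (all other irreducibles have multiplicity 0).

Derivation: The character of a tensor product is the pointwise product (chi_3 * chi_1)(C) = chi_3(C) * chi_1(C):
  {0}: (1)*(1), {1}: (-I)*(I), {2}: (-1)*(-1), {3}: (I)*(-I)
so (chi_3 * chi_1) takes values
  {0} -> 1, {1} -> 1, {2} -> 1, {3} -> 1.
Now take the inner product of this character with each irreducible chi from the table, <chi_3*chi_1, chi> = (1/4) sum_C |C| (chi_3*chi_1)(C) conj(chi(C)):
  <chi_3*chi_1, chi_0> = (1/4)[1*(1)*conj(1) + 1*(1)*conj(1) + 1*(1)*conj(1) + 1*(1)*conj(1)]
      = (1/4)[(1) + (1) + (1) + (1)] = 4/4 = 1
  <chi_3*chi_1, chi_1> = (1/4)[1*(1)*conj(1) + 1*(1)*conj(I) + 1*(1)*conj(-1) + 1*(1)*conj(-I)]
      = (1/4)[(1) + (-I) + (-1) + (I)] = 0/4 = 0
  <chi_3*chi_1, chi_2> = (1/4)[1*(1)*conj(1) + 1*(1)*conj(-1) + 1*(1)*conj(1) + 1*(1)*conj(-1)]
      = (1/4)[(1) + (-1) + (1) + (-1)] = 0/4 = 0
  <chi_3*chi_1, chi_3> = (1/4)[1*(1)*conj(1) + 1*(1)*conj(-I) + 1*(1)*conj(-1) + 1*(1)*conj(I)]
      = (1/4)[(1) + (I) + (-1) + (-I)] = 0/4 = 0
(Exp terms are combined using exp(i*s)*conj(exp(i*t)) = exp(i*(s-t)), and sums of them are collapsed using the identity that for every m > 1 the m distinct m-th roots of unity sum to 0, e.g. 1 + exp(2*I*pi/3) + exp(-2*I*pi/3) = 0.)
Hence the multiplicities are chi_0: 1. Dimension check: dim(chi_3)*dim(chi_1) = 1*1 = 1 and sum (mult * dim) = 1*1 = 1.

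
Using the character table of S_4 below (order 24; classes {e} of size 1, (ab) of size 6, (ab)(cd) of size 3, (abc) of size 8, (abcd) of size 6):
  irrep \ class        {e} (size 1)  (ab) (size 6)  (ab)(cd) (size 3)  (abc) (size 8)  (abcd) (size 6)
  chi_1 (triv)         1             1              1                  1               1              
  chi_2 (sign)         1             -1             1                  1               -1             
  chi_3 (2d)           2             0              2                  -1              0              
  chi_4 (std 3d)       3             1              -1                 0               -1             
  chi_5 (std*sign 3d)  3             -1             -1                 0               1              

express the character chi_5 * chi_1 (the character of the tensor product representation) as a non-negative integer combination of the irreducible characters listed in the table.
chi_5 tensor chi_1 = chi_5 (all other irreducibles have multiplicity 0).

Justification: The character of a tensor product is the pointwise product (chi_5 * chi_1)(C) = chi_5(C) * chi_1(C):
  {e}: (3)*(1), (ab): (-1)*(1), (ab)(cd): (-1)*(1), (abc): (0)*(1), (abcd): (1)*(1)
so (chi_5 * chi_1) takes values
  {e} -> 3, (ab) -> -1, (ab)(cd) -> -1, (abc) -> 0, (abcd) -> 1.
Now take the inner product of this character with each irreducible chi from the table, <chi_5*chi_1, chi> = (1/24) sum_C |C| (chi_5*chi_1)(C) conj(chi(C)):
  <chi_5*chi_1, chi_1> = (1/24)[1*(3)*conj(1) + 6*(-1)*conj(1) + 3*(-1)*conj(1) + 8*(0)*conj(1) + 6*(1)*conj(1)]
      = (1/24)[(3) + (-6) + (-3) + (0) + (6)] = 0/24 = 0
  <chi_5*chi_1, chi_2> = (1/24)[1*(3)*conj(1) + 6*(-1)*conj(-1) + 3*(-1)*conj(1) + 8*(0)*conj(1) + 6*(1)*conj(-1)]
      = (1/24)[(3) + (6) + (-3) + (0) + (-6)] = 0/24 = 0
  <chi_5*chi_1, chi_3> = (1/24)[1*(3)*conj(2) + 6*(-1)*conj(0) + 3*(-1)*conj(2) + 8*(0)*conj(-1) + 6*(1)*conj(0)]
      = (1/24)[(6) + (0) + (-6) + (0) + (0)] = 0/24 = 0
  <chi_5*chi_1, chi_4> = (1/24)[1*(3)*conj(3) + 6*(-1)*conj(1) + 3*(-1)*conj(-1) + 8*(0)*conj(0) + 6*(1)*conj(-1)]
      = (1/24)[(9) + (-6) + (3) + (0) + (-6)] = 0/24 = 0
  <chi_5*chi_1, chi_5> = (1/24)[1*(3)*conj(3) + 6*(-1)*conj(-1) + 3*(-1)*conj(-1) + 8*(0)*conj(0) + 6*(1)*conj(1)]
      = (1/24)[(9) + (6) + (3) + (0) + (6)] = 24/24 = 1
Hence the multiplicities are chi_5: 1. Dimension check: dim(chi_5)*dim(chi_1) = 3*1 = 3 and sum (mult * dim) = 1*3 = 3.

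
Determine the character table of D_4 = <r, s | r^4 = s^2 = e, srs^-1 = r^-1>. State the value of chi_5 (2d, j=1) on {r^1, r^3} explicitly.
Conjugacy classes: {e} of size 1, {r^2} of size 1, {r^1, r^3} of size 2, {s, sr^2, ...} of size 2, {sr, sr^3, ...} of size 2.
Character table:
  irrep \ class              {e} (size 1)  {r^2} (size 1)  {r^1, r^3} (size 2)  {s, sr^2, ...} (size 2)  {sr, sr^3, ...} (size 2)
  chi_1 (triv)               1             1               1                    1                        1                       
  chi_2 (sign: r->1, s->-1)  1             1               1                    -1                       -1                      
  chi_3 (r->-1, s->1)        1             1               -1                   1                        -1                      
  chi_4 (r->-1, s->-1)       1             1               -1                   -1                       1                       
  chi_5 (2d, j=1)            2             -2              0                    0                        0                       

Spot check: chi_5 (2d, j=1) on {r^1, r^3} = 0.

D_4 has order 2*4 = 8 with 5 conjugacy classes, hence 5 irreducibles. Sum of squared dims 1 + 1 + 1 + 1 + 4 = 8 = |G|. Linear characters come from the abelianisation; the 2-dimensional irreps have character r^k -> 2*cos(2*pi*j*k/4), reflections -> 0.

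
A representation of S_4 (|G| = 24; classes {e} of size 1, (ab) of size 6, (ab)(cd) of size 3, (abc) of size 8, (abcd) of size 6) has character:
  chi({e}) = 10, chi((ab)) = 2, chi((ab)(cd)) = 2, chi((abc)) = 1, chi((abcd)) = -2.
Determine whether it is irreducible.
Not irreducible (reducible): <chi, chi> = 7 > 1.

Reasoning: <chi, chi> = (1/|G|) sum_C |C| * |chi(C)|^2 = (1/24)[1*|10|^2 + 6*|2|^2 + 3*|2|^2 + 8*|1|^2 + 6*|-2|^2]
  = (1/24)[(100) + (24) + (12) + (8) + (24)] = 168/24 = 7.
A character is irreducible iff <chi, chi> = 1, so this representation is reducible.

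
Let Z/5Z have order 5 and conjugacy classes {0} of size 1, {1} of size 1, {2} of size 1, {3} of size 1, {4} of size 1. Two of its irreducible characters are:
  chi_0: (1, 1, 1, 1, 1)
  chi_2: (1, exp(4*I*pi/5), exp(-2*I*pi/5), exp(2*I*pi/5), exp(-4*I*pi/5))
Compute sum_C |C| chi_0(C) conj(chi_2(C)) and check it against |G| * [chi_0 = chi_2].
Sum = 0; so <chi_0, chi_2> = 0 (distinct irreducibles are orthogonal).

Solution. Compute term by term over conjugacy classes (|C| * chi_0(C) * conj(chi_2(C))):
  1*(1)*conj(1) + 1*(1)*conj(exp(4*I*pi/5)) + 1*(1)*conj(exp(-2*I*pi/5)) + 1*(1)*conj(exp(2*I*pi/5)) + 1*(1)*conj(exp(-4*I*pi/5))
  = (1) + (exp(-4*I*pi/5)) + (exp(2*I*pi/5)) + (exp(-2*I*pi/5)) + (exp(4*I*pi/5))
  = 0.
(Exp terms are combined using exp(i*s)*conj(exp(i*t)) = exp(i*(s-t)), and sums of them are collapsed using the identity that for every m > 1 the m distinct m-th roots of unity sum to 0, e.g. 1 + exp(2*I*pi/3) + exp(-2*I*pi/3) = 0.)
Dividing by |G| = 5 gives 0/5 = 0, matching the row-orthogonality relation <chi_0, chi_2> = [chi_0 = chi_2].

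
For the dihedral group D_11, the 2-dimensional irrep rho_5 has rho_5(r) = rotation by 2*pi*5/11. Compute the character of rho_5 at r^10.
chi_{rho_5}(r^10) = 2*cos(2*pi*5*10/11) = -2*cos(pi/11)

Derivation: rho_5(r^10) is rotation by angle 2*pi*5*10/11, whose trace is 2*cos(2*pi*5*10/11) = -2*cos(pi/11).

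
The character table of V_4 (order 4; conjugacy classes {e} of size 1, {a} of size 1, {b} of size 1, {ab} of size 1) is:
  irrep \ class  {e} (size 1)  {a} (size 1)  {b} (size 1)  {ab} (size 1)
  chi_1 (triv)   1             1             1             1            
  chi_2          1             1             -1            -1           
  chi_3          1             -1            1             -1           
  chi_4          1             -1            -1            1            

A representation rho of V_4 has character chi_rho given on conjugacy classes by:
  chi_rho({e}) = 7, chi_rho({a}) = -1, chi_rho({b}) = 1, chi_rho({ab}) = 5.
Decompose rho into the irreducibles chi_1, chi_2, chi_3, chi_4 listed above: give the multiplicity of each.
Multiplicities: chi_1: 3, chi_2: 0, chi_3: 1, chi_4: 3.

Solution. Use <chi_rho, chi> = (1/|G|) sum_C |C| * chi_rho(C) * conj(chi(C)) with |G| = 4 for each irreducible chi in the table:
  <chi_rho, chi_1> = (1/4)[1*(7)*conj(1) + 1*(-1)*conj(1) + 1*(1)*conj(1) + 1*(5)*conj(1)]
      = (1/4)[(7) + (-1) + (1) + (5)] = 12/4 = 3
  <chi_rho, chi_2> = (1/4)[1*(7)*conj(1) + 1*(-1)*conj(1) + 1*(1)*conj(-1) + 1*(5)*conj(-1)]
      = (1/4)[(7) + (-1) + (-1) + (-5)] = 0/4 = 0
  <chi_rho, chi_3> = (1/4)[1*(7)*conj(1) + 1*(-1)*conj(-1) + 1*(1)*conj(1) + 1*(5)*conj(-1)]
      = (1/4)[(7) + (1) + (1) + (-5)] = 4/4 = 1
  <chi_rho, chi_4> = (1/4)[1*(7)*conj(1) + 1*(-1)*conj(-1) + 1*(1)*conj(-1) + 1*(5)*conj(1)]
      = (1/4)[(7) + (1) + (-1) + (5)] = 12/4 = 3
Dimension check: dim(rho) = sum (mult * dim) = 3*1 + 0*1 + 1*1 + 3*1 = 7 = chi_rho(e) = 7.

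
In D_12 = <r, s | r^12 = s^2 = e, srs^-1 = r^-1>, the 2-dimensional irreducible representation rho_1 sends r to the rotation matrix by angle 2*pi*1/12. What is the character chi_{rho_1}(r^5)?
chi_{rho_1}(r^5) = 2*cos(2*pi*1*5/12) = -sqrt(3)

Proof sketch: rho_1(r^5) is rotation by angle 2*pi*1*5/12, whose trace is 2*cos(2*pi*1*5/12) = -sqrt(3).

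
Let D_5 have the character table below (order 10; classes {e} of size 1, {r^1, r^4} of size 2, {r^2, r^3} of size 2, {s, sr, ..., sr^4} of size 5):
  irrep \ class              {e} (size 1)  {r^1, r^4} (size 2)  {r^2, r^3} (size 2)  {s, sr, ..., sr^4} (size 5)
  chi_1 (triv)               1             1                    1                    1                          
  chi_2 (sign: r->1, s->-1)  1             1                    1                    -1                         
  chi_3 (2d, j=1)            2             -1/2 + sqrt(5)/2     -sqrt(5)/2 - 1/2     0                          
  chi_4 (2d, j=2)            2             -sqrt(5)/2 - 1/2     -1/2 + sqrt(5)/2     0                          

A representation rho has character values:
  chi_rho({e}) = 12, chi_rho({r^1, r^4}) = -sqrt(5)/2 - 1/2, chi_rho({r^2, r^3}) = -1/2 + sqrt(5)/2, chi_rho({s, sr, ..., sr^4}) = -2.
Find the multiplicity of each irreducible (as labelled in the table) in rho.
Multiplicities: chi_1: 0, chi_2: 2, chi_3: 2, chi_4: 3.

Why: Use <chi_rho, chi> = (1/|G|) sum_C |C| * chi_rho(C) * conj(chi(C)) with |G| = 10 for each irreducible chi in the table:
  <chi_rho, chi_1> = (1/10)[1*(12)*conj(1) + 2*(-sqrt(5)/2 - 1/2)*conj(1) + 2*(-1/2 + sqrt(5)/2)*conj(1) + 5*(-2)*conj(1)]
      = (1/10)[(12) + (-sqrt(5) - 1) + (-1 + sqrt(5)) + (-10)] = 0/10 = 0
  <chi_rho, chi_2> = (1/10)[1*(12)*conj(1) + 2*(-sqrt(5)/2 - 1/2)*conj(1) + 2*(-1/2 + sqrt(5)/2)*conj(1) + 5*(-2)*conj(-1)]
      = (1/10)[(12) + (-sqrt(5) - 1) + (-1 + sqrt(5)) + (10)] = 20/10 = 2
  <chi_rho, chi_3> = (1/10)[1*(12)*conj(2) + 2*(-sqrt(5)/2 - 1/2)*conj(-1/2 + sqrt(5)/2) + 2*(-1/2 + sqrt(5)/2)*conj(-sqrt(5)/2 - 1/2) + 5*(-2)*conj(0)]
      = (1/10)[(24) + (-2) + (-2) + (0)] = 20/10 = 2
  <chi_rho, chi_4> = (1/10)[1*(12)*conj(2) + 2*(-sqrt(5)/2 - 1/2)*conj(-sqrt(5)/2 - 1/2) + 2*(-1/2 + sqrt(5)/2)*conj(-1/2 + sqrt(5)/2) + 5*(-2)*conj(0)]
      = (1/10)[(24) + (sqrt(5) + 3) + (3 - sqrt(5)) + (0)] = 30/10 = 3
Dimension check: dim(rho) = sum (mult * dim) = 0*1 + 2*1 + 2*2 + 3*2 = 12 = chi_rho(e) = 12.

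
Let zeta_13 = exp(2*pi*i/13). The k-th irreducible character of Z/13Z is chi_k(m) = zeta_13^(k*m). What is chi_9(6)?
chi_9(6) = zeta_13^54 = exp(4*I*pi/13)

Reasoning: chi_9(6) = zeta_13^(9*6) = zeta_13^54. Since zeta_13^13 = 1, this equals zeta_13^2 = exp(2*pi*i*2/13) = exp(4*I*pi/13).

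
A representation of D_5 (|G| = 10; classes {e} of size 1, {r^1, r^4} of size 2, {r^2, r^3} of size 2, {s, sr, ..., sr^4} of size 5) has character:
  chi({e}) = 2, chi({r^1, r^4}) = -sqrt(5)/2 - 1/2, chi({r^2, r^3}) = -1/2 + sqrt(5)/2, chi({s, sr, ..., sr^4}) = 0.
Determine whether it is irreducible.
Irreducible: <chi, chi> = 1.

<chi, chi> = (1/|G|) sum_C |C| * |chi(C)|^2 = (1/10)[1*|2|^2 + 2*|-sqrt(5)/2 - 1/2|^2 + 2*|-1/2 + sqrt(5)/2|^2 + 5*|0|^2]
  = (1/10)[(4) + (sqrt(5) + 3) + (3 - sqrt(5)) + (0)] = 10/10 = 1.
A character is irreducible iff <chi, chi> = 1, so this representation is irreducible.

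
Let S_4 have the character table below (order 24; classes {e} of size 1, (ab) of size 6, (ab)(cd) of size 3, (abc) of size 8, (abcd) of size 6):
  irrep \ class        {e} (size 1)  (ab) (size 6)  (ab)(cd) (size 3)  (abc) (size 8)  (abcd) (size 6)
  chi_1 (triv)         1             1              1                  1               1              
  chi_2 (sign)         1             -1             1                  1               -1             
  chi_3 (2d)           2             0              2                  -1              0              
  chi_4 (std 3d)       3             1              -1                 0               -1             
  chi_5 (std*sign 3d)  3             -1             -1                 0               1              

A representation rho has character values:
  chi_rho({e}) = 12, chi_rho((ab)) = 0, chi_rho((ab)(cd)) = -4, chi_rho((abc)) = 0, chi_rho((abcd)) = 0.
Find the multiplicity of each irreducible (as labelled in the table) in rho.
Multiplicities: chi_1: 0, chi_2: 0, chi_3: 0, chi_4: 2, chi_5: 2.

Use <chi_rho, chi> = (1/|G|) sum_C |C| * chi_rho(C) * conj(chi(C)) with |G| = 24 for each irreducible chi in the table:
  <chi_rho, chi_1> = (1/24)[1*(12)*conj(1) + 6*(0)*conj(1) + 3*(-4)*conj(1) + 8*(0)*conj(1) + 6*(0)*conj(1)]
      = (1/24)[(12) + (0) + (-12) + (0) + (0)] = 0/24 = 0
  <chi_rho, chi_2> = (1/24)[1*(12)*conj(1) + 6*(0)*conj(-1) + 3*(-4)*conj(1) + 8*(0)*conj(1) + 6*(0)*conj(-1)]
      = (1/24)[(12) + (0) + (-12) + (0) + (0)] = 0/24 = 0
  <chi_rho, chi_3> = (1/24)[1*(12)*conj(2) + 6*(0)*conj(0) + 3*(-4)*conj(2) + 8*(0)*conj(-1) + 6*(0)*conj(0)]
      = (1/24)[(24) + (0) + (-24) + (0) + (0)] = 0/24 = 0
  <chi_rho, chi_4> = (1/24)[1*(12)*conj(3) + 6*(0)*conj(1) + 3*(-4)*conj(-1) + 8*(0)*conj(0) + 6*(0)*conj(-1)]
      = (1/24)[(36) + (0) + (12) + (0) + (0)] = 48/24 = 2
  <chi_rho, chi_5> = (1/24)[1*(12)*conj(3) + 6*(0)*conj(-1) + 3*(-4)*conj(-1) + 8*(0)*conj(0) + 6*(0)*conj(1)]
      = (1/24)[(36) + (0) + (12) + (0) + (0)] = 48/24 = 2
Dimension check: dim(rho) = sum (mult * dim) = 0*1 + 0*1 + 0*2 + 2*3 + 2*3 = 12 = chi_rho(e) = 12.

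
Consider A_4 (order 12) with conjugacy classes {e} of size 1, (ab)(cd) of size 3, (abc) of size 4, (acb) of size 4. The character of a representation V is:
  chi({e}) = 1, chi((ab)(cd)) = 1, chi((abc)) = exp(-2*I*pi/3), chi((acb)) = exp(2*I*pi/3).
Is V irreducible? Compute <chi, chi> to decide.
Irreducible: <chi, chi> = 1.

Proof sketch: <chi, chi> = (1/|G|) sum_C |C| * |chi(C)|^2 = (1/12)[1*|1|^2 + 3*|1|^2 + 4*|exp(-2*I*pi/3)|^2 + 4*|exp(2*I*pi/3)|^2]
  = (1/12)[(1) + (3) + (4) + (4)] = 12/12 = 1.
(Exp terms are combined using exp(i*s)*conj(exp(i*t)) = exp(i*(s-t)), and sums of them are collapsed using the identity that for every m > 1 the m distinct m-th roots of unity sum to 0, e.g. 1 + exp(2*I*pi/3) + exp(-2*I*pi/3) = 0.)
A character is irreducible iff <chi, chi> = 1, so this representation is irreducible.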